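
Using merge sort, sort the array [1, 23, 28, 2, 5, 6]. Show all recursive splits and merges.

Merge sort trace:

Split: [1, 23, 28, 2, 5, 6] -> [1, 23, 28] and [2, 5, 6]
  Split: [1, 23, 28] -> [1] and [23, 28]
    Split: [23, 28] -> [23] and [28]
    Merge: [23] + [28] -> [23, 28]
  Merge: [1] + [23, 28] -> [1, 23, 28]
  Split: [2, 5, 6] -> [2] and [5, 6]
    Split: [5, 6] -> [5] and [6]
    Merge: [5] + [6] -> [5, 6]
  Merge: [2] + [5, 6] -> [2, 5, 6]
Merge: [1, 23, 28] + [2, 5, 6] -> [1, 2, 5, 6, 23, 28]

Final sorted array: [1, 2, 5, 6, 23, 28]

The merge sort proceeds by recursively splitting the array and merging sorted halves.
After all merges, the sorted array is [1, 2, 5, 6, 23, 28].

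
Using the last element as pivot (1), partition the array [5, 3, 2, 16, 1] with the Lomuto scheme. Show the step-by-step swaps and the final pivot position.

Lomuto partition with pivot = 1:

Initial array: [5, 3, 2, 16, 1]

arr[0]=5 > 1: no swap
arr[1]=3 > 1: no swap
arr[2]=2 > 1: no swap
arr[3]=16 > 1: no swap

Place pivot at position 0: [1, 3, 2, 16, 5]
Pivot position: 0

After partitioning with pivot 1, the array becomes [1, 3, 2, 16, 5]. The pivot is placed at index 0. All elements to the left of the pivot are <= 1, and all elements to the right are > 1.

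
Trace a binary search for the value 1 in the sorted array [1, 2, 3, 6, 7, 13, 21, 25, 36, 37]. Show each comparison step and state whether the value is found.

Binary search for 1 in [1, 2, 3, 6, 7, 13, 21, 25, 36, 37]:

lo=0, hi=9, mid=4, arr[mid]=7 -> 7 > 1, search left half
lo=0, hi=3, mid=1, arr[mid]=2 -> 2 > 1, search left half
lo=0, hi=0, mid=0, arr[mid]=1 -> Found target at index 0!

Binary search finds 1 at index 0 after 3 comparisons. The search repeatedly halves the search space by comparing with the middle element.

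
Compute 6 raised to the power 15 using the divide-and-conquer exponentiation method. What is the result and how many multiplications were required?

Computing 6^15 by squaring (build up from 6^1; each line after the first costs one multiplication):

6^1 = 6
6^2 = (6^1)^2 = 6^2 = 36
6^3 = 6 * 6^2 = 6 * 36 = 216
6^6 = (6^3)^2 = 216^2 = 46656
6^7 = 6 * 6^6 = 6 * 46656 = 279936
6^14 = (6^7)^2 = 279936^2 = 78364164096
6^15 = 6 * 6^14 = 6 * 78364164096 = 470184984576

Result: 470184984576
Multiplications needed: 6 (6 lines after 6^1)

6^15 = 470184984576. Using exponentiation by squaring, this requires 6 multiplications. The key idea: if the exponent is even, square the half-power; if odd, multiply by the base once.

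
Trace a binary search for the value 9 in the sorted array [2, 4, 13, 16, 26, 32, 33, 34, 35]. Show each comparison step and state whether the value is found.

Binary search for 9 in [2, 4, 13, 16, 26, 32, 33, 34, 35]:

lo=0, hi=8, mid=4, arr[mid]=26 -> 26 > 9, search left half
lo=0, hi=3, mid=1, arr[mid]=4 -> 4 < 9, search right half
lo=2, hi=3, mid=2, arr[mid]=13 -> 13 > 9, search left half
lo=2 > hi=1, target 9 not found

Binary search determines that 9 is not in the array after 3 comparisons. The search space was exhausted without finding the target.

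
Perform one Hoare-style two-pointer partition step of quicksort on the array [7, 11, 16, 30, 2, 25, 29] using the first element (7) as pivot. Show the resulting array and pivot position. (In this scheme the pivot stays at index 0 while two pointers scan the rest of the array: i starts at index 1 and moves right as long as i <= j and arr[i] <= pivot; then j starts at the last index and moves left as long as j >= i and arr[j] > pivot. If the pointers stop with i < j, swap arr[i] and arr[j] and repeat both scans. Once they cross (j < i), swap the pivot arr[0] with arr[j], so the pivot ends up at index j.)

Hoare-style two-pointer partition with pivot = 7:

Initial array: [7, 11, 16, 30, 2, 25, 29]

Pointers start at i = 1, j = 6.
i stops at index 1 (arr[1]=11 > 7), j stops at index 4 (arr[4]=2 <= 7): swap arr[1] and arr[4], array becomes [7, 2, 16, 30, 11, 25, 29]
i ends at 2, j ends at 1: the pointers have crossed (j < i), so scanning stops.

Swap pivot arr[0] with arr[1] to place pivot at position 1: [2, 7, 16, 30, 11, 25, 29]
Pivot position: 1

After partitioning with pivot 7, the array becomes [2, 7, 16, 30, 11, 25, 29]. The pivot is placed at index 1. All elements to the left of the pivot are <= 7, and all elements to the right are > 7.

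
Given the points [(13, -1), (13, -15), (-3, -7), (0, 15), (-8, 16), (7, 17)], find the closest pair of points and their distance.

Computing all pairwise distances among 6 points:

d((13, -1), (13, -15)) = 14.0
d((13, -1), (-3, -7)) = 17.088
d((13, -1), (0, 15)) = 20.6155
d((13, -1), (-8, 16)) = 27.0185
d((13, -1), (7, 17)) = 18.9737
d((13, -15), (-3, -7)) = 17.8885
d((13, -15), (0, 15)) = 32.6956
d((13, -15), (-8, 16)) = 37.4433
d((13, -15), (7, 17)) = 32.5576
d((-3, -7), (0, 15)) = 22.2036
d((-3, -7), (-8, 16)) = 23.5372
d((-3, -7), (7, 17)) = 26.0
d((0, 15), (-8, 16)) = 8.0623
d((0, 15), (7, 17)) = 7.2801 <-- minimum
d((-8, 16), (7, 17)) = 15.0333

Closest pair: (0, 15) and (7, 17) with distance 7.2801

The closest pair is (0, 15) and (7, 17) with Euclidean distance 7.2801. For 6 points, brute-force pairwise comparison is shown above. For large n, the divide-and-conquer algorithm (sort by x, recurse on halves, check the dividing strip) achieves O(n log n).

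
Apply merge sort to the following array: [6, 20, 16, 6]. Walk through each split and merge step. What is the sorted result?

Merge sort trace:

Split: [6, 20, 16, 6] -> [6, 20] and [16, 6]
  Split: [6, 20] -> [6] and [20]
  Merge: [6] + [20] -> [6, 20]
  Split: [16, 6] -> [16] and [6]
  Merge: [16] + [6] -> [6, 16]
Merge: [6, 20] + [6, 16] -> [6, 6, 16, 20]

Final sorted array: [6, 6, 16, 20]

The merge sort proceeds by recursively splitting the array and merging sorted halves.
After all merges, the sorted array is [6, 6, 16, 20].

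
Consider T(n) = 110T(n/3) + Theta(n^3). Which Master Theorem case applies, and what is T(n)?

Master Theorem for T(n) = 110T(n/3) + O(n^3):

a = 110, b = 3, c = 3
log_b(a) = log_3(110) = 4.2786

Case 1: c = 3 < log_3(110) = 4.2786
T(n) = O(n^(log_3 110))

For T(n) = 110T(n/3) + O(n^3): log_3(110) = 4.2786. This is Case 1 of the Master Theorem (c < log_b(a), work dominated by leaves), giving O(n^(log_3 110)).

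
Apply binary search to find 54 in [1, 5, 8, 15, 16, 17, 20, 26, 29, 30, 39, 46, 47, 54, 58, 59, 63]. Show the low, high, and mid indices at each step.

Binary search for 54 in [1, 5, 8, 15, 16, 17, 20, 26, 29, 30, 39, 46, 47, 54, 58, 59, 63]:

lo=0, hi=16, mid=8, arr[mid]=29 -> 29 < 54, search right half
lo=9, hi=16, mid=12, arr[mid]=47 -> 47 < 54, search right half
lo=13, hi=16, mid=14, arr[mid]=58 -> 58 > 54, search left half
lo=13, hi=13, mid=13, arr[mid]=54 -> Found target at index 13!

Binary search finds 54 at index 13 after 4 comparisons. The search repeatedly halves the search space by comparing with the middle element.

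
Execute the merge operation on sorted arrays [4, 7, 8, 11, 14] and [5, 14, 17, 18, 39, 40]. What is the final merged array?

Merging process:

Compare 4 vs 5: take 4 from left. Merged: [4]
Compare 7 vs 5: take 5 from right. Merged: [4, 5]
Compare 7 vs 14: take 7 from left. Merged: [4, 5, 7]
Compare 8 vs 14: take 8 from left. Merged: [4, 5, 7, 8]
Compare 11 vs 14: take 11 from left. Merged: [4, 5, 7, 8, 11]
Compare 14 vs 14: take 14 from left. Merged: [4, 5, 7, 8, 11, 14]
Append remaining from right: [14, 17, 18, 39, 40]. Merged: [4, 5, 7, 8, 11, 14, 14, 17, 18, 39, 40]

Final merged array: [4, 5, 7, 8, 11, 14, 14, 17, 18, 39, 40]
Total comparisons: 6

The merged array is [4, 5, 7, 8, 11, 14, 14, 17, 18, 39, 40], requiring 6 comparisons. The merge step runs in O(n) time where n is the total number of elements.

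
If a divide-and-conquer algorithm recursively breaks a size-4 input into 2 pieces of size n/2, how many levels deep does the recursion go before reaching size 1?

For divide and conquer with division factor 2:

Problem sizes at each level:
Level 0: 4
Level 1: 2
Level 2: 1

The root is level 0 and the size-1 base case is level 2 (the tree spans levels 0 through 2, i.e. 3 levels counting the root), so the depth is the number of divisions: log_2(4) = 2

The recursion tree depth is log_2(4) = 2. At each level, the problem size is divided by 2, so it takes 2 divisions to reduce to a base case of size 1. The algorithm makes 2 recursive calls at each level.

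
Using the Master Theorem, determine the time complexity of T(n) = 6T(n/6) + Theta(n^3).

Master Theorem for T(n) = 6T(n/6) + O(n^3):

a = 6, b = 6, c = 3
log_b(a) = log_6(6) = 1.0000

Case 3: c = 3 > log_6(6) = 1.0000
T(n) = O(n^3) = O(n^3)

For T(n) = 6T(n/6) + O(n^3): log_6(6) = 1.0000. This is Case 3 of the Master Theorem (c > log_b(a), work dominated by root), giving O(n^3).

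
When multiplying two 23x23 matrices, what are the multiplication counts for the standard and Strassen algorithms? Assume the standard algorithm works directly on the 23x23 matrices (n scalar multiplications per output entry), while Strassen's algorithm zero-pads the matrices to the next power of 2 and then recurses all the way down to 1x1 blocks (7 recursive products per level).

Matrix multiplication for 23x23 matrices:

Strassen's algorithm requires power-of-2 dimensions. Pad 23x23 to 32x32 (next power of 2).

Standard algorithm: 23^3 = 12167 multiplications
Strassen's algorithm: 7^(log2(32)) = 7^5 = 16807 multiplications
Difference: 12167 - 16807 = -4640 (Strassen uses MORE here due to padding overhead — for small or just-over-power-of-2 n, padding can outweigh the per-level savings)

Standard: 12167 multiplications (23^3). Strassen: 16807 multiplications (7^5, after padding to 32x32). Strassen reduces 8 recursive multiplications to 7 at each level.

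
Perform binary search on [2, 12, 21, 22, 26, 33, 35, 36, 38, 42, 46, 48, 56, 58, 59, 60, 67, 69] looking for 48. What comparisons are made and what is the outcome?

Binary search for 48 in [2, 12, 21, 22, 26, 33, 35, 36, 38, 42, 46, 48, 56, 58, 59, 60, 67, 69]:

lo=0, hi=17, mid=8, arr[mid]=38 -> 38 < 48, search right half
lo=9, hi=17, mid=13, arr[mid]=58 -> 58 > 48, search left half
lo=9, hi=12, mid=10, arr[mid]=46 -> 46 < 48, search right half
lo=11, hi=12, mid=11, arr[mid]=48 -> Found target at index 11!

Binary search finds 48 at index 11 after 4 comparisons. The search repeatedly halves the search space by comparing with the middle element.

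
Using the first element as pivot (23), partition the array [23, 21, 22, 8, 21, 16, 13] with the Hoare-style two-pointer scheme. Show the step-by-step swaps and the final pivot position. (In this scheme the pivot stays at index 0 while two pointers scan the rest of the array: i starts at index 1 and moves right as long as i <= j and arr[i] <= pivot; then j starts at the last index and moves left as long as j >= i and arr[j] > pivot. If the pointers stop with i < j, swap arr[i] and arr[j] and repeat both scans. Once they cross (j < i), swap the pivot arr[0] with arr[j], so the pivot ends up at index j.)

Hoare-style two-pointer partition with pivot = 23:

Initial array: [23, 21, 22, 8, 21, 16, 13]

Pointers start at i = 1, j = 6.
i ends at 7, j ends at 6: the pointers have crossed (j < i), so scanning stops.

Swap pivot arr[0] with arr[6] to place pivot at position 6: [13, 21, 22, 8, 21, 16, 23]
Pivot position: 6

After partitioning with pivot 23, the array becomes [13, 21, 22, 8, 21, 16, 23]. The pivot is placed at index 6. All elements to the left of the pivot are <= 23, and all elements to the right are > 23.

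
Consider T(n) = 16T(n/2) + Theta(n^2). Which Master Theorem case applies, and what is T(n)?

Master Theorem for T(n) = 16T(n/2) + O(n^2):

a = 16, b = 2, c = 2
log_b(a) = log_2(16) = 4.0000

Case 1: c = 2 < log_2(16) = 4.0000
T(n) = O(n^(log_2 16)) = O(n^4)

For T(n) = 16T(n/2) + O(n^2): log_2(16) = 4.0000. This is Case 1 of the Master Theorem (c < log_b(a), work dominated by leaves), giving O(n^4).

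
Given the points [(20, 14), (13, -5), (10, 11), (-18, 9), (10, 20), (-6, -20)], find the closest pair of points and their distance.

Computing all pairwise distances among 6 points:

d((20, 14), (13, -5)) = 20.2485
d((20, 14), (10, 11)) = 10.4403
d((20, 14), (-18, 9)) = 38.3275
d((20, 14), (10, 20)) = 11.6619
d((20, 14), (-6, -20)) = 42.8019
d((13, -5), (10, 11)) = 16.2788
d((13, -5), (-18, 9)) = 34.0147
d((13, -5), (10, 20)) = 25.1794
d((13, -5), (-6, -20)) = 24.2074
d((10, 11), (-18, 9)) = 28.0713
d((10, 11), (10, 20)) = 9.0 <-- minimum
d((10, 11), (-6, -20)) = 34.8855
d((-18, 9), (10, 20)) = 30.0832
d((-18, 9), (-6, -20)) = 31.3847
d((10, 20), (-6, -20)) = 43.0813

Closest pair: (10, 11) and (10, 20) with distance 9.0

The closest pair is (10, 11) and (10, 20) with Euclidean distance 9.0. For 6 points, brute-force pairwise comparison is shown above. For large n, the divide-and-conquer algorithm (sort by x, recurse on halves, check the dividing strip) achieves O(n log n).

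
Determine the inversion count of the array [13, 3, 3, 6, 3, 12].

Finding inversions in [13, 3, 3, 6, 3, 12]:

(0, 1): arr[0]=13 > arr[1]=3
(0, 2): arr[0]=13 > arr[2]=3
(0, 3): arr[0]=13 > arr[3]=6
(0, 4): arr[0]=13 > arr[4]=3
(0, 5): arr[0]=13 > arr[5]=12
(3, 4): arr[3]=6 > arr[4]=3

Total inversions: 6

The array has 6 inversion(s): (0,1), (0,2), (0,3), (0,4), (0,5), (3,4). Each pair (i,j) satisfies i < j and arr[i] > arr[j].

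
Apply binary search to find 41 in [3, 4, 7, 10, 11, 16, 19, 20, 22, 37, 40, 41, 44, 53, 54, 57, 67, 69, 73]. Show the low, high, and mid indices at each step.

Binary search for 41 in [3, 4, 7, 10, 11, 16, 19, 20, 22, 37, 40, 41, 44, 53, 54, 57, 67, 69, 73]:

lo=0, hi=18, mid=9, arr[mid]=37 -> 37 < 41, search right half
lo=10, hi=18, mid=14, arr[mid]=54 -> 54 > 41, search left half
lo=10, hi=13, mid=11, arr[mid]=41 -> Found target at index 11!

Binary search finds 41 at index 11 after 3 comparisons. The search repeatedly halves the search space by comparing with the middle element.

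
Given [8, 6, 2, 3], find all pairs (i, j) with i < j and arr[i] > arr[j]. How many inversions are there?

Finding inversions in [8, 6, 2, 3]:

(0, 1): arr[0]=8 > arr[1]=6
(0, 2): arr[0]=8 > arr[2]=2
(0, 3): arr[0]=8 > arr[3]=3
(1, 2): arr[1]=6 > arr[2]=2
(1, 3): arr[1]=6 > arr[3]=3

Total inversions: 5

The array has 5 inversion(s): (0,1), (0,2), (0,3), (1,2), (1,3). Each pair (i,j) satisfies i < j and arr[i] > arr[j].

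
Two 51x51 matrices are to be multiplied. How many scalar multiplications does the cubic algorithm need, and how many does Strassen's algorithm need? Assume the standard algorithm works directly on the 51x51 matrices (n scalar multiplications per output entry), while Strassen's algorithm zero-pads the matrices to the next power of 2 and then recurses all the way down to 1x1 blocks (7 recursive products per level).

Matrix multiplication for 51x51 matrices:

Strassen's algorithm requires power-of-2 dimensions. Pad 51x51 to 64x64 (next power of 2).

Standard algorithm: 51^3 = 132651 multiplications
Strassen's algorithm: 7^(log2(64)) = 7^6 = 117649 multiplications
Savings: 132651 - 117649 = 15002 multiplications

Standard: 132651 multiplications (51^3). Strassen: 117649 multiplications (7^6, after padding to 64x64). Strassen reduces 8 recursive multiplications to 7 at each level.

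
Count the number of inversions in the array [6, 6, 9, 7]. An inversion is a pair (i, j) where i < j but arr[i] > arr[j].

Finding inversions in [6, 6, 9, 7]:

(2, 3): arr[2]=9 > arr[3]=7

Total inversions: 1

The array has 1 inversion(s): (2,3). Each pair (i,j) satisfies i < j and arr[i] > arr[j].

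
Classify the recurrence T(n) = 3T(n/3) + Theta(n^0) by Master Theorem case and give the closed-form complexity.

Master Theorem for T(n) = 3T(n/3) + O(n^0):

a = 3, b = 3, c = 0
log_b(a) = log_3(3) = 1.0000

Case 1: c = 0 < log_3(3) = 1.0000
T(n) = O(n^(log_3 3)) = O(n)

For T(n) = 3T(n/3) + O(n^0): log_3(3) = 1.0000. This is Case 1 of the Master Theorem (c < log_b(a), work dominated by leaves), giving O(n).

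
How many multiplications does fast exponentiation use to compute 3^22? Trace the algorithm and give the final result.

Computing 3^22 by squaring (build up from 3^1; each line after the first costs one multiplication):

3^1 = 3
3^2 = (3^1)^2 = 3^2 = 9
3^4 = (3^2)^2 = 9^2 = 81
3^5 = 3 * 3^4 = 3 * 81 = 243
3^10 = (3^5)^2 = 243^2 = 59049
3^11 = 3 * 3^10 = 3 * 59049 = 177147
3^22 = (3^11)^2 = 177147^2 = 31381059609

Result: 31381059609
Multiplications needed: 6 (6 lines after 3^1)

3^22 = 31381059609. Using exponentiation by squaring, this requires 6 multiplications. The key idea: if the exponent is even, square the half-power; if odd, multiply by the base once.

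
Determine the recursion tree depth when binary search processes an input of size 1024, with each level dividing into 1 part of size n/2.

For divide and conquer with division factor 2:

Problem sizes at each level:
Level 0: 1024
Level 1: 512
Level 2: 256
Level 3: 128
Level 4: 64
Level 5: 32
Level 6: 16
Level 7: 8
Level 8: 4
Level 9: 2
Level 10: 1

The root is level 0 and the size-1 base case is level 10 (the tree spans levels 0 through 10, i.e. 11 levels counting the root), so the depth is the number of divisions: log_2(1024) = 10

The recursion tree depth is log_2(1024) = 10. At each level, the problem size is divided by 2, so it takes 10 divisions to reduce to a base case of size 1. The algorithm makes 1 recursive call at each level.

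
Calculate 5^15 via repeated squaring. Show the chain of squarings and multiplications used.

Computing 5^15 by squaring (build up from 5^1; each line after the first costs one multiplication):

5^1 = 5
5^2 = (5^1)^2 = 5^2 = 25
5^3 = 5 * 5^2 = 5 * 25 = 125
5^6 = (5^3)^2 = 125^2 = 15625
5^7 = 5 * 5^6 = 5 * 15625 = 78125
5^14 = (5^7)^2 = 78125^2 = 6103515625
5^15 = 5 * 5^14 = 5 * 6103515625 = 30517578125

Result: 30517578125
Multiplications needed: 6 (6 lines after 5^1)

5^15 = 30517578125. Using exponentiation by squaring, this requires 6 multiplications. The key idea: if the exponent is even, square the half-power; if odd, multiply by the base once.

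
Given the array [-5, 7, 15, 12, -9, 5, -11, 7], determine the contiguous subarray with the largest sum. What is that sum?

Using Kadane's algorithm on [-5, 7, 15, 12, -9, 5, -11, 7]:

Scanning through the array:
Position 1 (value 7): max_ending_here = 7, max_so_far = 7
Position 2 (value 15): max_ending_here = 22, max_so_far = 22
Position 3 (value 12): max_ending_here = 34, max_so_far = 34
Position 4 (value -9): max_ending_here = 25, max_so_far = 34
Position 5 (value 5): max_ending_here = 30, max_so_far = 34
Position 6 (value -11): max_ending_here = 19, max_so_far = 34
Position 7 (value 7): max_ending_here = 26, max_so_far = 34

Maximum subarray: [7, 15, 12]
Maximum sum: 34

The maximum subarray is [7, 15, 12] with sum 34. This subarray runs from index 1 to index 3.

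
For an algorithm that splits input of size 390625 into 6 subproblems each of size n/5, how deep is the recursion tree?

For divide and conquer with division factor 5:

Problem sizes at each level:
Level 0: 390625
Level 1: 78125
Level 2: 15625
Level 3: 3125
Level 4: 625
Level 5: 125
Level 6: 25
Level 7: 5
Level 8: 1

The root is level 0 and the size-1 base case is level 8 (the tree spans levels 0 through 8, i.e. 9 levels counting the root), so the depth is the number of divisions: log_5(390625) = 8

The recursion tree depth is log_5(390625) = 8. At each level, the problem size is divided by 5, so it takes 8 divisions to reduce to a base case of size 1. The algorithm makes 6 recursive calls at each level.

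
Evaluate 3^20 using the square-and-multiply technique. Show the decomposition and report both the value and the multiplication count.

Computing 3^20 by squaring (build up from 3^1; each line after the first costs one multiplication):

3^1 = 3
3^2 = (3^1)^2 = 3^2 = 9
3^4 = (3^2)^2 = 9^2 = 81
3^5 = 3 * 3^4 = 3 * 81 = 243
3^10 = (3^5)^2 = 243^2 = 59049
3^20 = (3^10)^2 = 59049^2 = 3486784401

Result: 3486784401
Multiplications needed: 5 (5 lines after 3^1)

3^20 = 3486784401. Using exponentiation by squaring, this requires 5 multiplications. The key idea: if the exponent is even, square the half-power; if odd, multiply by the base once.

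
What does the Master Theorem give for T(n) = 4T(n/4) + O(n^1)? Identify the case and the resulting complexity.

Master Theorem for T(n) = 4T(n/4) + O(n^1):

a = 4, b = 4, c = 1
log_b(a) = log_4(4) = 1.0000

Case 2: c = 1 = log_4(4) = 1.0000
T(n) = O(n^1 log n) = O(n log n)

For T(n) = 4T(n/4) + O(n^1): log_4(4) = 1.0000. This is Case 2 of the Master Theorem (c = log_b(a), equal work at all levels), giving O(n log n).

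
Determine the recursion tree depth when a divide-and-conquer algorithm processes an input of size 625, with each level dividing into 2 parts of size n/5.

For divide and conquer with division factor 5:

Problem sizes at each level:
Level 0: 625
Level 1: 125
Level 2: 25
Level 3: 5
Level 4: 1

The root is level 0 and the size-1 base case is level 4 (the tree spans levels 0 through 4, i.e. 5 levels counting the root), so the depth is the number of divisions: log_5(625) = 4

The recursion tree depth is log_5(625) = 4. At each level, the problem size is divided by 5, so it takes 4 divisions to reduce to a base case of size 1. The algorithm makes 2 recursive calls at each level.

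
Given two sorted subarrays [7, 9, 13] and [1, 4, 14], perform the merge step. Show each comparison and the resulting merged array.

Merging process:

Compare 7 vs 1: take 1 from right. Merged: [1]
Compare 7 vs 4: take 4 from right. Merged: [1, 4]
Compare 7 vs 14: take 7 from left. Merged: [1, 4, 7]
Compare 9 vs 14: take 9 from left. Merged: [1, 4, 7, 9]
Compare 13 vs 14: take 13 from left. Merged: [1, 4, 7, 9, 13]
Append remaining from right: [14]. Merged: [1, 4, 7, 9, 13, 14]

Final merged array: [1, 4, 7, 9, 13, 14]
Total comparisons: 5

The merged array is [1, 4, 7, 9, 13, 14], requiring 5 comparisons. The merge step runs in O(n) time where n is the total number of elements.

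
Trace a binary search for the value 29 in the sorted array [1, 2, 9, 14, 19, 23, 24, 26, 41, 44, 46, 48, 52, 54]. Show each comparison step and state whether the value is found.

Binary search for 29 in [1, 2, 9, 14, 19, 23, 24, 26, 41, 44, 46, 48, 52, 54]:

lo=0, hi=13, mid=6, arr[mid]=24 -> 24 < 29, search right half
lo=7, hi=13, mid=10, arr[mid]=46 -> 46 > 29, search left half
lo=7, hi=9, mid=8, arr[mid]=41 -> 41 > 29, search left half
lo=7, hi=7, mid=7, arr[mid]=26 -> 26 < 29, search right half
lo=8 > hi=7, target 29 not found

Binary search determines that 29 is not in the array after 4 comparisons. The search space was exhausted without finding the target.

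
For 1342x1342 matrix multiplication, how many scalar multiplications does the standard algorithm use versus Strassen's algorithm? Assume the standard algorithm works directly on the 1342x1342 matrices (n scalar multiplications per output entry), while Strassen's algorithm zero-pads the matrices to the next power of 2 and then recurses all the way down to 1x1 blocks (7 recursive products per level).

Matrix multiplication for 1342x1342 matrices:

Strassen's algorithm requires power-of-2 dimensions. Pad 1342x1342 to 2048x2048 (next power of 2).

Standard algorithm: 1342^3 = 2416893688 multiplications
Strassen's algorithm: 7^(log2(2048)) = 7^11 = 1977326743 multiplications
Savings: 2416893688 - 1977326743 = 439566945 multiplications

Standard: 2416893688 multiplications (1342^3). Strassen: 1977326743 multiplications (7^11, after padding to 2048x2048). Strassen reduces 8 recursive multiplications to 7 at each level.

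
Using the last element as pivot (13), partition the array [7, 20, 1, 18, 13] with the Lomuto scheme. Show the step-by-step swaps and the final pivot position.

Lomuto partition with pivot = 13:

Initial array: [7, 20, 1, 18, 13]

arr[0]=7 <= 13: swap with position 0, array becomes [7, 20, 1, 18, 13]
arr[1]=20 > 13: no swap
arr[2]=1 <= 13: swap with position 1, array becomes [7, 1, 20, 18, 13]
arr[3]=18 > 13: no swap

Place pivot at position 2: [7, 1, 13, 18, 20]
Pivot position: 2

After partitioning with pivot 13, the array becomes [7, 1, 13, 18, 20]. The pivot is placed at index 2. All elements to the left of the pivot are <= 13, and all elements to the right are > 13.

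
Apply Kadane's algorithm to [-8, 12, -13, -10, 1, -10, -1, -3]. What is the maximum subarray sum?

Using Kadane's algorithm on [-8, 12, -13, -10, 1, -10, -1, -3]:

Scanning through the array:
Position 1 (value 12): max_ending_here = 12, max_so_far = 12
Position 2 (value -13): max_ending_here = -1, max_so_far = 12
Position 3 (value -10): max_ending_here = -10, max_so_far = 12
Position 4 (value 1): max_ending_here = 1, max_so_far = 12
Position 5 (value -10): max_ending_here = -9, max_so_far = 12
Position 6 (value -1): max_ending_here = -1, max_so_far = 12
Position 7 (value -3): max_ending_here = -3, max_so_far = 12

Maximum subarray: [12]
Maximum sum: 12

The maximum subarray is [12] with sum 12. This subarray runs from index 1 to index 1.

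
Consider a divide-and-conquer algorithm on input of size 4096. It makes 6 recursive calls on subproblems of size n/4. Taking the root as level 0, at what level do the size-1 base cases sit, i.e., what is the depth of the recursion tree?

For divide and conquer with division factor 4:

Problem sizes at each level:
Level 0: 4096
Level 1: 1024
Level 2: 256
Level 3: 64
Level 4: 16
Level 5: 4
Level 6: 1

The root is level 0 and the size-1 base case is level 6 (the tree spans levels 0 through 6, i.e. 7 levels counting the root), so the depth is the number of divisions: log_4(4096) = 6

The recursion tree depth is log_4(4096) = 6. At each level, the problem size is divided by 4, so it takes 6 divisions to reduce to a base case of size 1. The algorithm makes 6 recursive calls at each level.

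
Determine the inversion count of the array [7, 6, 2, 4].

Finding inversions in [7, 6, 2, 4]:

(0, 1): arr[0]=7 > arr[1]=6
(0, 2): arr[0]=7 > arr[2]=2
(0, 3): arr[0]=7 > arr[3]=4
(1, 2): arr[1]=6 > arr[2]=2
(1, 3): arr[1]=6 > arr[3]=4

Total inversions: 5

The array has 5 inversion(s): (0,1), (0,2), (0,3), (1,2), (1,3). Each pair (i,j) satisfies i < j and arr[i] > arr[j].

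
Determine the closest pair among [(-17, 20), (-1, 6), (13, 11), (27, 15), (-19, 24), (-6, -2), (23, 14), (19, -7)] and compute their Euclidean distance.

Computing all pairwise distances among 8 points:

d((-17, 20), (-1, 6)) = 21.2603
d((-17, 20), (13, 11)) = 31.3209
d((-17, 20), (27, 15)) = 44.2832
d((-17, 20), (-19, 24)) = 4.4721
d((-17, 20), (-6, -2)) = 24.5967
d((-17, 20), (23, 14)) = 40.4475
d((-17, 20), (19, -7)) = 45.0
d((-1, 6), (13, 11)) = 14.8661
d((-1, 6), (27, 15)) = 29.4109
d((-1, 6), (-19, 24)) = 25.4558
d((-1, 6), (-6, -2)) = 9.434
d((-1, 6), (23, 14)) = 25.2982
d((-1, 6), (19, -7)) = 23.8537
d((13, 11), (27, 15)) = 14.5602
d((13, 11), (-19, 24)) = 34.5398
d((13, 11), (-6, -2)) = 23.0217
d((13, 11), (23, 14)) = 10.4403
d((13, 11), (19, -7)) = 18.9737
d((27, 15), (-19, 24)) = 46.8722
d((27, 15), (-6, -2)) = 37.1214
d((27, 15), (23, 14)) = 4.1231 <-- minimum
d((27, 15), (19, -7)) = 23.4094
d((-19, 24), (-6, -2)) = 29.0689
d((-19, 24), (23, 14)) = 43.1741
d((-19, 24), (19, -7)) = 49.0408
d((-6, -2), (23, 14)) = 33.121
d((-6, -2), (19, -7)) = 25.4951
d((23, 14), (19, -7)) = 21.3776

Closest pair: (27, 15) and (23, 14) with distance 4.1231

The closest pair is (27, 15) and (23, 14) with Euclidean distance 4.1231. For 8 points, brute-force pairwise comparison is shown above. For large n, the divide-and-conquer algorithm (sort by x, recurse on halves, check the dividing strip) achieves O(n log n).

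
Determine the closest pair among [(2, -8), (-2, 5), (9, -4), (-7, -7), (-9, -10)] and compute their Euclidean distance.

Computing all pairwise distances among 5 points:

d((2, -8), (-2, 5)) = 13.6015
d((2, -8), (9, -4)) = 8.0623
d((2, -8), (-7, -7)) = 9.0554
d((2, -8), (-9, -10)) = 11.1803
d((-2, 5), (9, -4)) = 14.2127
d((-2, 5), (-7, -7)) = 13.0
d((-2, 5), (-9, -10)) = 16.5529
d((9, -4), (-7, -7)) = 16.2788
d((9, -4), (-9, -10)) = 18.9737
d((-7, -7), (-9, -10)) = 3.6056 <-- minimum

Closest pair: (-7, -7) and (-9, -10) with distance 3.6056

The closest pair is (-7, -7) and (-9, -10) with Euclidean distance 3.6056. For 5 points, brute-force pairwise comparison is shown above. For large n, the divide-and-conquer algorithm (sort by x, recurse on halves, check the dividing strip) achieves O(n log n).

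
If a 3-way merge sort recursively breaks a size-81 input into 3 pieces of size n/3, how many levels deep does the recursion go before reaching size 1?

For divide and conquer with division factor 3:

Problem sizes at each level:
Level 0: 81
Level 1: 27
Level 2: 9
Level 3: 3
Level 4: 1

The root is level 0 and the size-1 base case is level 4 (the tree spans levels 0 through 4, i.e. 5 levels counting the root), so the depth is the number of divisions: log_3(81) = 4

The recursion tree depth is log_3(81) = 4. At each level, the problem size is divided by 3, so it takes 4 divisions to reduce to a base case of size 1. The algorithm makes 3 recursive calls at each level.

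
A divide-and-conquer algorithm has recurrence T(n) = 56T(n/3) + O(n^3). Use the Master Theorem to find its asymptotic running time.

Master Theorem for T(n) = 56T(n/3) + O(n^3):

a = 56, b = 3, c = 3
log_b(a) = log_3(56) = 3.6640

Case 1: c = 3 < log_3(56) = 3.6640
T(n) = O(n^(log_3 56))

For T(n) = 56T(n/3) + O(n^3): log_3(56) = 3.6640. This is Case 1 of the Master Theorem (c < log_b(a), work dominated by leaves), giving O(n^(log_3 56)).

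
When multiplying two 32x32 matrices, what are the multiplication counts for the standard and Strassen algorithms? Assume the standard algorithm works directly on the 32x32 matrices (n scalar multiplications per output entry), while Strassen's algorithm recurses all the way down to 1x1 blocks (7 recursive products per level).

Matrix multiplication for 32x32 matrices:

Standard algorithm: 32^3 = 32768 multiplications
Strassen's algorithm: 7^(log2(32)) = 7^5 = 16807 multiplications
Savings: 32768 - 16807 = 15961 multiplications

Standard: 32768 multiplications (32^3). Strassen: 16807 multiplications (7^5). Strassen reduces 8 recursive multiplications to 7 at each level.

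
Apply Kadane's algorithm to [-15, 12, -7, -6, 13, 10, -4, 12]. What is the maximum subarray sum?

Using Kadane's algorithm on [-15, 12, -7, -6, 13, 10, -4, 12]:

Scanning through the array:
Position 1 (value 12): max_ending_here = 12, max_so_far = 12
Position 2 (value -7): max_ending_here = 5, max_so_far = 12
Position 3 (value -6): max_ending_here = -1, max_so_far = 12
Position 4 (value 13): max_ending_here = 13, max_so_far = 13
Position 5 (value 10): max_ending_here = 23, max_so_far = 23
Position 6 (value -4): max_ending_here = 19, max_so_far = 23
Position 7 (value 12): max_ending_here = 31, max_so_far = 31

Maximum subarray: [13, 10, -4, 12]
Maximum sum: 31

The maximum subarray is [13, 10, -4, 12] with sum 31. This subarray runs from index 4 to index 7.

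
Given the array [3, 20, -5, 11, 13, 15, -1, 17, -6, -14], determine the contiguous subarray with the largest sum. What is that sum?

Using Kadane's algorithm on [3, 20, -5, 11, 13, 15, -1, 17, -6, -14]:

Scanning through the array:
Position 1 (value 20): max_ending_here = 23, max_so_far = 23
Position 2 (value -5): max_ending_here = 18, max_so_far = 23
Position 3 (value 11): max_ending_here = 29, max_so_far = 29
Position 4 (value 13): max_ending_here = 42, max_so_far = 42
Position 5 (value 15): max_ending_here = 57, max_so_far = 57
Position 6 (value -1): max_ending_here = 56, max_so_far = 57
Position 7 (value 17): max_ending_here = 73, max_so_far = 73
Position 8 (value -6): max_ending_here = 67, max_so_far = 73
Position 9 (value -14): max_ending_here = 53, max_so_far = 73

Maximum subarray: [3, 20, -5, 11, 13, 15, -1, 17]
Maximum sum: 73

The maximum subarray is [3, 20, -5, 11, 13, 15, -1, 17] with sum 73. This subarray runs from index 0 to index 7.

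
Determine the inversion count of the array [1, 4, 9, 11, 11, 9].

Finding inversions in [1, 4, 9, 11, 11, 9]:

(3, 5): arr[3]=11 > arr[5]=9
(4, 5): arr[4]=11 > arr[5]=9

Total inversions: 2

The array has 2 inversion(s): (3,5), (4,5). Each pair (i,j) satisfies i < j and arr[i] > arr[j].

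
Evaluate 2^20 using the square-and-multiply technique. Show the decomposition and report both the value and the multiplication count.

Computing 2^20 by squaring (build up from 2^1; each line after the first costs one multiplication):

2^1 = 2
2^2 = (2^1)^2 = 2^2 = 4
2^4 = (2^2)^2 = 4^2 = 16
2^5 = 2 * 2^4 = 2 * 16 = 32
2^10 = (2^5)^2 = 32^2 = 1024
2^20 = (2^10)^2 = 1024^2 = 1048576

Result: 1048576
Multiplications needed: 5 (5 lines after 2^1)

2^20 = 1048576. Using exponentiation by squaring, this requires 5 multiplications. The key idea: if the exponent is even, square the half-power; if odd, multiply by the base once.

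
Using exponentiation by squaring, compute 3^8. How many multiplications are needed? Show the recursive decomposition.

Computing 3^8 by squaring (build up from 3^1; each line after the first costs one multiplication):

3^1 = 3
3^2 = (3^1)^2 = 3^2 = 9
3^4 = (3^2)^2 = 9^2 = 81
3^8 = (3^4)^2 = 81^2 = 6561

Result: 6561
Multiplications needed: 3 (3 lines after 3^1)

3^8 = 6561. Using exponentiation by squaring, this requires 3 multiplications. The key idea: if the exponent is even, square the half-power; if odd, multiply by the base once.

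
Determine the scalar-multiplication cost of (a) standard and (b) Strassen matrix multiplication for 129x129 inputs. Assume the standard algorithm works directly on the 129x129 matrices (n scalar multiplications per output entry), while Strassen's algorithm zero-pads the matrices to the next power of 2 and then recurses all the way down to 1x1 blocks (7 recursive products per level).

Matrix multiplication for 129x129 matrices:

Strassen's algorithm requires power-of-2 dimensions. Pad 129x129 to 256x256 (next power of 2).

Standard algorithm: 129^3 = 2146689 multiplications
Strassen's algorithm: 7^(log2(256)) = 7^8 = 5764801 multiplications
Difference: 2146689 - 5764801 = -3618112 (Strassen uses MORE here due to padding overhead — for small or just-over-power-of-2 n, padding can outweigh the per-level savings)

Standard: 2146689 multiplications (129^3). Strassen: 5764801 multiplications (7^8, after padding to 256x256). Strassen reduces 8 recursive multiplications to 7 at each level.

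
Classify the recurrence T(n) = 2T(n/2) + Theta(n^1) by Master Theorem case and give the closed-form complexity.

Master Theorem for T(n) = 2T(n/2) + O(n^1):

a = 2, b = 2, c = 1
log_b(a) = log_2(2) = 1.0000

Case 2: c = 1 = log_2(2) = 1.0000
T(n) = O(n^1 log n) = O(n log n)

For T(n) = 2T(n/2) + O(n^1): log_2(2) = 1.0000. This is Case 2 of the Master Theorem (c = log_b(a), equal work at all levels), giving O(n log n).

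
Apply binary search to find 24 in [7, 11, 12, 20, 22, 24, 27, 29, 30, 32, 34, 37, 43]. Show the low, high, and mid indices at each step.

Binary search for 24 in [7, 11, 12, 20, 22, 24, 27, 29, 30, 32, 34, 37, 43]:

lo=0, hi=12, mid=6, arr[mid]=27 -> 27 > 24, search left half
lo=0, hi=5, mid=2, arr[mid]=12 -> 12 < 24, search right half
lo=3, hi=5, mid=4, arr[mid]=22 -> 22 < 24, search right half
lo=5, hi=5, mid=5, arr[mid]=24 -> Found target at index 5!

Binary search finds 24 at index 5 after 4 comparisons. The search repeatedly halves the search space by comparing with the middle element.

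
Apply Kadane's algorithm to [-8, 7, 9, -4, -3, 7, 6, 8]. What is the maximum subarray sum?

Using Kadane's algorithm on [-8, 7, 9, -4, -3, 7, 6, 8]:

Scanning through the array:
Position 1 (value 7): max_ending_here = 7, max_so_far = 7
Position 2 (value 9): max_ending_here = 16, max_so_far = 16
Position 3 (value -4): max_ending_here = 12, max_so_far = 16
Position 4 (value -3): max_ending_here = 9, max_so_far = 16
Position 5 (value 7): max_ending_here = 16, max_so_far = 16
Position 6 (value 6): max_ending_here = 22, max_so_far = 22
Position 7 (value 8): max_ending_here = 30, max_so_far = 30

Maximum subarray: [7, 9, -4, -3, 7, 6, 8]
Maximum sum: 30

The maximum subarray is [7, 9, -4, -3, 7, 6, 8] with sum 30. This subarray runs from index 1 to index 7.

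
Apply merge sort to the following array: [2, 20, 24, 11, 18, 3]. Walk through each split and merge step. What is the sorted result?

Merge sort trace:

Split: [2, 20, 24, 11, 18, 3] -> [2, 20, 24] and [11, 18, 3]
  Split: [2, 20, 24] -> [2] and [20, 24]
    Split: [20, 24] -> [20] and [24]
    Merge: [20] + [24] -> [20, 24]
  Merge: [2] + [20, 24] -> [2, 20, 24]
  Split: [11, 18, 3] -> [11] and [18, 3]
    Split: [18, 3] -> [18] and [3]
    Merge: [18] + [3] -> [3, 18]
  Merge: [11] + [3, 18] -> [3, 11, 18]
Merge: [2, 20, 24] + [3, 11, 18] -> [2, 3, 11, 18, 20, 24]

Final sorted array: [2, 3, 11, 18, 20, 24]

The merge sort proceeds by recursively splitting the array and merging sorted halves.
After all merges, the sorted array is [2, 3, 11, 18, 20, 24].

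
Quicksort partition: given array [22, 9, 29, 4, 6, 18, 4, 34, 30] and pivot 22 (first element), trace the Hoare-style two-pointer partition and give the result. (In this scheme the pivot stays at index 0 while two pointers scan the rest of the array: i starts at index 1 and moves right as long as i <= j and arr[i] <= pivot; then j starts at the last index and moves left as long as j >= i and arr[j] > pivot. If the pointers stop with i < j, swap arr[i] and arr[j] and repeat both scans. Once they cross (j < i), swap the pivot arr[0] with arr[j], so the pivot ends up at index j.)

Hoare-style two-pointer partition with pivot = 22:

Initial array: [22, 9, 29, 4, 6, 18, 4, 34, 30]

Pointers start at i = 1, j = 8.
i stops at index 2 (arr[2]=29 > 22), j stops at index 6 (arr[6]=4 <= 22): swap arr[2] and arr[6], array becomes [22, 9, 4, 4, 6, 18, 29, 34, 30]
i ends at 6, j ends at 5: the pointers have crossed (j < i), so scanning stops.

Swap pivot arr[0] with arr[5] to place pivot at position 5: [18, 9, 4, 4, 6, 22, 29, 34, 30]
Pivot position: 5

After partitioning with pivot 22, the array becomes [18, 9, 4, 4, 6, 22, 29, 34, 30]. The pivot is placed at index 5. All elements to the left of the pivot are <= 22, and all elements to the right are > 22.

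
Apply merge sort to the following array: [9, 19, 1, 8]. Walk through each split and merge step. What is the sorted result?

Merge sort trace:

Split: [9, 19, 1, 8] -> [9, 19] and [1, 8]
  Split: [9, 19] -> [9] and [19]
  Merge: [9] + [19] -> [9, 19]
  Split: [1, 8] -> [1] and [8]
  Merge: [1] + [8] -> [1, 8]
Merge: [9, 19] + [1, 8] -> [1, 8, 9, 19]

Final sorted array: [1, 8, 9, 19]

The merge sort proceeds by recursively splitting the array and merging sorted halves.
After all merges, the sorted array is [1, 8, 9, 19].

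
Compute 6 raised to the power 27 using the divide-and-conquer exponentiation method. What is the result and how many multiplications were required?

Computing 6^27 by squaring (build up from 6^1; each line after the first costs one multiplication):

6^1 = 6
6^2 = (6^1)^2 = 6^2 = 36
6^3 = 6 * 6^2 = 6 * 36 = 216
6^6 = (6^3)^2 = 216^2 = 46656
6^12 = (6^6)^2 = 46656^2 = 2176782336
6^13 = 6 * 6^12 = 6 * 2176782336 = 13060694016
6^26 = (6^13)^2 = 13060694016^2 = 170581728179578208256
6^27 = 6 * 6^26 = 6 * 170581728179578208256 = 1023490369077469249536

Result: 1023490369077469249536
Multiplications needed: 7 (7 lines after 6^1)

6^27 = 1023490369077469249536. Using exponentiation by squaring, this requires 7 multiplications. The key idea: if the exponent is even, square the half-power; if odd, multiply by the base once.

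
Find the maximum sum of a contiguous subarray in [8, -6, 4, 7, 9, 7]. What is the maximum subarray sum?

Using Kadane's algorithm on [8, -6, 4, 7, 9, 7]:

Scanning through the array:
Position 1 (value -6): max_ending_here = 2, max_so_far = 8
Position 2 (value 4): max_ending_here = 6, max_so_far = 8
Position 3 (value 7): max_ending_here = 13, max_so_far = 13
Position 4 (value 9): max_ending_here = 22, max_so_far = 22
Position 5 (value 7): max_ending_here = 29, max_so_far = 29

Maximum subarray: [8, -6, 4, 7, 9, 7]
Maximum sum: 29

The maximum subarray is [8, -6, 4, 7, 9, 7] with sum 29. This subarray runs from index 0 to index 5.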